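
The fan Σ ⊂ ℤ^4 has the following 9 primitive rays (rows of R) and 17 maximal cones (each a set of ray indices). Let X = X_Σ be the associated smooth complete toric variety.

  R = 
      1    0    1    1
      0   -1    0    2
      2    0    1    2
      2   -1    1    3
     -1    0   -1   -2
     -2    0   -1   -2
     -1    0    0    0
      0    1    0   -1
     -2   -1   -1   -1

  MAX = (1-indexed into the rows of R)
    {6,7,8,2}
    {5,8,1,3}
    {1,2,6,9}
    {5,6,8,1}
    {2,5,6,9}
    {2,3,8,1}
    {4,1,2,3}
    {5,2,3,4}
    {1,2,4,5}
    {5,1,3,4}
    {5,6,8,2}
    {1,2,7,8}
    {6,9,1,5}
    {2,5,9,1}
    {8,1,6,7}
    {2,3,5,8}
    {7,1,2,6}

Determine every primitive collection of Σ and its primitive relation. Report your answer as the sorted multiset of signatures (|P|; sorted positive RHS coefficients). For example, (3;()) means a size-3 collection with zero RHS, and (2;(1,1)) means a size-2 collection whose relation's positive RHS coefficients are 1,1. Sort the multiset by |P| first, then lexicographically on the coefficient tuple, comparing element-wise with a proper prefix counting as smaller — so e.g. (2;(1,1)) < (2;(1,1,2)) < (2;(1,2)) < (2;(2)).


Σ has 14 primitive collections:

  {3,6}:  v_{3} + v_{6} = 0 ; sig = (2;())
  {4,8}:  v_{4} + v_{8} = v_{3} ; sig = (2;(1))
  {5,7}:  v_{5} + v_{7} = v_{6} ; sig = (2;(1))
  {8,9}:  v_{8} + v_{9} = v_{6} ; sig = (2;(1))
  {4,7}:  v_{4} + v_{7} = v_{1} + v_{2} ; sig = (2;(1,1))
  {3,7}:  v_{3} + v_{7} = v_{1} + v_{2} + v_{8} ; sig = (2;(1,1,1))
  {3,9}:  v_{3} + v_{9} = v_{1} + v_{2} + v_{5} ; sig = (2;(1,1,1))
  {4,6}:  v_{4} + v_{6} = v_{1} + v_{2} + v_{5} ; sig = (2;(1,1,1))
  {7,9}:  v_{7} + v_{9} = v_{1} + v_{2} + 2·v_{6} ; sig = (2;(1,1,2))
  {4,9}:  v_{4} + v_{9} = 2·v_{1} + 2·v_{2} + 2·v_{5} ; sig = (2;(2,2,2))
  {1,2,5,8}:  v_{1} + v_{2} + v_{5} + v_{8} = 0 ; sig = (4;())
  {1,2,3,5}:  v_{1} + v_{2} + v_{3} + v_{5} = v_{4} ; sig = (4;(1))
  {1,2,5,6}:  v_{1} + v_{2} + v_{5} + v_{6} = v_{9} ; sig = (4;(1))
  {1,2,6,8}:  v_{1} + v_{2} + v_{6} + v_{8} = v_{7} ; sig = (4;(1))

Hence PRS(X_Σ) =
[(2;()), (2;(1)), (2;(1)), (2;(1)), (2;(1,1)), (2;(1,1,1)), (2;(1,1,1)), (2;(1,1,1)), (2;(1,1,2)), (2;(2,2,2)), (4;()), (4;(1)), (4;(1)), (4;(1))]


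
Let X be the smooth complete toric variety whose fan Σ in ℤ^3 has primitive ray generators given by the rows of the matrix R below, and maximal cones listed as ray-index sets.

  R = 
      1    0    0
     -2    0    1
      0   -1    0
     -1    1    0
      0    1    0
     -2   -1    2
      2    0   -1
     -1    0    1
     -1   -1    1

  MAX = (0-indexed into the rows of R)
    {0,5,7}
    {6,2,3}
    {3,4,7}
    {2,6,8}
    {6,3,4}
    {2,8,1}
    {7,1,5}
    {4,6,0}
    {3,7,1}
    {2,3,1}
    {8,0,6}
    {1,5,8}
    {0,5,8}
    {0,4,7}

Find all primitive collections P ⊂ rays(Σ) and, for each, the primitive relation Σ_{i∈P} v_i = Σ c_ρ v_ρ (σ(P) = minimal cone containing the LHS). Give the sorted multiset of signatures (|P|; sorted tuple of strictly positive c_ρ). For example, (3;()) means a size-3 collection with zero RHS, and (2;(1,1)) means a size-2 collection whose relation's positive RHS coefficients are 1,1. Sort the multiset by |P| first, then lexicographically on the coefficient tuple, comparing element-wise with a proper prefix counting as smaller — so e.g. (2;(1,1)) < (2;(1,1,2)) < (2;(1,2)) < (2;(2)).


Σ has 15 primitive collections:

  P = {1,6}:  v_{1} + v_{6} = 0 — sig = (2;())
  P = {2,4}:  v_{2} + v_{4} = 0 — sig = (2;())
  P = {0,1}:  v_{0} + v_{1} = v_{7} — sig = (2;(1))
  P = {0,3}:  v_{0} + v_{3} = v_{4} — sig = (2;(1))
  P = {2,7}:  v_{2} + v_{7} = v_{8} — sig = (2;(1))
  P = {3,8}:  v_{3} + v_{8} = v_{1} — sig = (2;(1))
  P = {4,8}:  v_{4} + v_{8} = v_{7} — sig = (2;(1))
  P = {6,7}:  v_{6} + v_{7} = v_{0} — sig = (2;(1))
  P = {7,8}:  v_{7} + v_{8} = v_{5} — sig = (2;(1))
  P = {0,2}:  v_{0} + v_{2} = v_{6} + v_{8} — sig = (2;(1,1))
  P = {1,4}:  v_{1} + v_{4} = v_{3} + v_{7} — sig = (2;(1,1))
  P = {3,5}:  v_{3} + v_{5} = v_{1} + v_{7} — sig = (2;(1,1))
  P = {5,6}:  v_{5} + v_{6} = v_{0} + v_{8} — sig = (2;(1,1))
  P = {2,5}:  v_{2} + v_{5} = 2·v_{8} — sig = (2;(2))
  P = {4,5}:  v_{4} + v_{5} = 2·v_{7} — sig = (2;(2))

Signatures (|P|; sorted positive RHS coefficients), sorted:
    |P|=2: 15 collections, coeffs (), (), (1), (1), (1), (1), (1), (1), (1), (1,1), (1,1), (1,1), (1,1), (2), (2)


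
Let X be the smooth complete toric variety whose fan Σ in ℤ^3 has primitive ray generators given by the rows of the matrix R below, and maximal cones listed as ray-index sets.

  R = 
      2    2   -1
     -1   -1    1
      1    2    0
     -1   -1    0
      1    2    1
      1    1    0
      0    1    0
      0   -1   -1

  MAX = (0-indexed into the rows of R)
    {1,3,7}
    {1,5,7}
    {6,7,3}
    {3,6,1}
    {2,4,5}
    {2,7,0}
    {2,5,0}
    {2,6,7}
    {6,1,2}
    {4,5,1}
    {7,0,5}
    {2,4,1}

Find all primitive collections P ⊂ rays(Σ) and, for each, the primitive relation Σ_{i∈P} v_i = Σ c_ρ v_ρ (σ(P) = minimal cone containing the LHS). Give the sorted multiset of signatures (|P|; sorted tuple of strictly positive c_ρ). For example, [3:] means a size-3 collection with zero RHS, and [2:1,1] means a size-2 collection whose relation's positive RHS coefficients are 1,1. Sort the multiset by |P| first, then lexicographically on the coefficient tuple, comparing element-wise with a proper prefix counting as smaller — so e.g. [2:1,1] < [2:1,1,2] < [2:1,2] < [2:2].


Minimal non-faces — 14 found among 8 rays, 12 max cones:

  P={3,5}:  v_{3} + v_{5} = 0  ⟹  sig = [2:]
  P={0,1}:  v_{0} + v_{1} = v_{5}  ⟹  sig = [2:1]
  P={2,3}:  v_{2} + v_{3} = v_{6}  ⟹  sig = [2:1]
  P={4,7}:  v_{4} + v_{7} = v_{5}  ⟹  sig = [2:1]
  P={5,6}:  v_{5} + v_{6} = v_{2}  ⟹  sig = [2:1]
  P={0,3}:  v_{0} + v_{3} = v_{2} + v_{7}  ⟹  sig = [2:1,1]
  P={3,4}:  v_{3} + v_{4} = v_{1} + v_{2}  ⟹  sig = [2:1,1]
  P={0,4}:  v_{0} + v_{4} = v_{2} + 2·v_{5}  ⟹  sig = [2:1,2]
  P={0,6}:  v_{0} + v_{6} = 2·v_{2} + v_{7}  ⟹  sig = [2:1,2]
  P={4,6}:  v_{4} + v_{6} = v_{1} + 2·v_{2}  ⟹  sig = [2:1,2]
  P={1,2,7}:  v_{1} + v_{2} + v_{7} = 0  ⟹  sig = [3:]
  P={1,2,5}:  v_{1} + v_{2} + v_{5} = v_{4}  ⟹  sig = [3:1]
  P={1,6,7}:  v_{1} + v_{6} + v_{7} = v_{3}  ⟹  sig = [3:1]
  P={2,5,7}:  v_{2} + v_{5} + v_{7} = v_{0}  ⟹  sig = [3:1]

Hence PRS(X_Σ) =
    [2:]
    [2:1]
    [2:1]
    [2:1]
    [2:1]
    [2:1,1]
    [2:1,1]
    [2:1,2]
    [2:1,2]
    [2:1,2]
    [3:]
    [3:1]
    [3:1]
    [3:1]


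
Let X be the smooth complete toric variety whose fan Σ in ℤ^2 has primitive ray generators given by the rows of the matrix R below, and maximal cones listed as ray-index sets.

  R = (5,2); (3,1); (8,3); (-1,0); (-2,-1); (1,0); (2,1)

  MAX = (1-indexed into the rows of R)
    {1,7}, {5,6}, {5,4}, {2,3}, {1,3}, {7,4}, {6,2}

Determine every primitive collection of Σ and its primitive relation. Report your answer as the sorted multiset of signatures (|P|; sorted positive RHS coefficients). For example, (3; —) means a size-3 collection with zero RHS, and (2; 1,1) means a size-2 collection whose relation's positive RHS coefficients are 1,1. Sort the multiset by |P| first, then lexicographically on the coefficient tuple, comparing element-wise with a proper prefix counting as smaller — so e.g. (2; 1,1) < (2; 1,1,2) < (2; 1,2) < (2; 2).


Primitive collections (14):

  {4,6}:  v_{4} + v_{6} = 0  ⟹  sig = (2; —)
  {5,7}:  v_{5} + v_{7} = 0  ⟹  sig = (2; —)
  {1,2}:  v_{1} + v_{2} = v_{3}  ⟹  sig = (2; 1)
  {1,5}:  v_{1} + v_{5} = v_{2}  ⟹  sig = (2; 1)
  {2,4}:  v_{2} + v_{4} = v_{7}  ⟹  sig = (2; 1)
  {2,5}:  v_{2} + v_{5} = v_{6}  ⟹  sig = (2; 1)
  {2,7}:  v_{2} + v_{7} = v_{1}  ⟹  sig = (2; 1)
  {6,7}:  v_{6} + v_{7} = v_{2}  ⟹  sig = (2; 1)
  {3,4}:  v_{3} + v_{4} = v_{1} + v_{7}  ⟹  sig = (2; 1,1)
  {1,4}:  v_{1} + v_{4} = 2·v_{7}  ⟹  sig = (2; 2)
  {1,6}:  v_{1} + v_{6} = 2·v_{2}  ⟹  sig = (2; 2)
  {3,5}:  v_{3} + v_{5} = 2·v_{2}  ⟹  sig = (2; 2)
  {3,7}:  v_{3} + v_{7} = 2·v_{1}  ⟹  sig = (2; 2)
  {3,6}:  v_{3} + v_{6} = 3·v_{2}  ⟹  sig = (2; 3)

so the primitive-relation signature multiset is
    (2; —)
    (2; —)
    (2; 1)
    (2; 1)
    (2; 1)
    (2; 1)
    (2; 1)
    (2; 1)
    (2; 1,1)
    (2; 2)
    (2; 2)
    (2; 2)
    (2; 2)
    (2; 3)


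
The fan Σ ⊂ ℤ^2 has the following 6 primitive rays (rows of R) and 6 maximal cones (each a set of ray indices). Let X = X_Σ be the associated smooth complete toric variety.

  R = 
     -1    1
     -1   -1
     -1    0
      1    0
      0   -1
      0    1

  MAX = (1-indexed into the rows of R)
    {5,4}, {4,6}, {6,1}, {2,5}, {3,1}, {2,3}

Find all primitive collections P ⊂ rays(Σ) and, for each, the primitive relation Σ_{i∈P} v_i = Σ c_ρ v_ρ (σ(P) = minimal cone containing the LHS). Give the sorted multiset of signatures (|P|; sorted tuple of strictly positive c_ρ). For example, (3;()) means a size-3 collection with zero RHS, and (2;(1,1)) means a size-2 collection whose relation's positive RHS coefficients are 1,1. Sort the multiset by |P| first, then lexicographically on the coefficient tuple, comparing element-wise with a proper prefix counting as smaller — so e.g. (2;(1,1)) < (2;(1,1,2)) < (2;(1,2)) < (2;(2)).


9 collections generate NE(X_Σ); each relation:

  P={3,4}:  v_{3} + v_{4} = 0 ; sig = (2;())
  P={5,6}:  v_{5} + v_{6} = 0 ; sig = (2;())
  P={1,4}:  v_{1} + v_{4} = v_{6} ; sig = (2;(1))
  P={1,5}:  v_{1} + v_{5} = v_{3} ; sig = (2;(1))
  P={2,4}:  v_{2} + v_{4} = v_{5} ; sig = (2;(1))
  P={2,6}:  v_{2} + v_{6} = v_{3} ; sig = (2;(1))
  P={3,5}:  v_{3} + v_{5} = v_{2} ; sig = (2;(1))
  P={3,6}:  v_{3} + v_{6} = v_{1} ; sig = (2;(1))
  P={1,2}:  v_{1} + v_{2} = 2·v_{3} ; sig = (2;(2))

Hence PRS(X_Σ) =
{ (2;()) ×2,  (2;(1)) ×6,  (2;(2)) }


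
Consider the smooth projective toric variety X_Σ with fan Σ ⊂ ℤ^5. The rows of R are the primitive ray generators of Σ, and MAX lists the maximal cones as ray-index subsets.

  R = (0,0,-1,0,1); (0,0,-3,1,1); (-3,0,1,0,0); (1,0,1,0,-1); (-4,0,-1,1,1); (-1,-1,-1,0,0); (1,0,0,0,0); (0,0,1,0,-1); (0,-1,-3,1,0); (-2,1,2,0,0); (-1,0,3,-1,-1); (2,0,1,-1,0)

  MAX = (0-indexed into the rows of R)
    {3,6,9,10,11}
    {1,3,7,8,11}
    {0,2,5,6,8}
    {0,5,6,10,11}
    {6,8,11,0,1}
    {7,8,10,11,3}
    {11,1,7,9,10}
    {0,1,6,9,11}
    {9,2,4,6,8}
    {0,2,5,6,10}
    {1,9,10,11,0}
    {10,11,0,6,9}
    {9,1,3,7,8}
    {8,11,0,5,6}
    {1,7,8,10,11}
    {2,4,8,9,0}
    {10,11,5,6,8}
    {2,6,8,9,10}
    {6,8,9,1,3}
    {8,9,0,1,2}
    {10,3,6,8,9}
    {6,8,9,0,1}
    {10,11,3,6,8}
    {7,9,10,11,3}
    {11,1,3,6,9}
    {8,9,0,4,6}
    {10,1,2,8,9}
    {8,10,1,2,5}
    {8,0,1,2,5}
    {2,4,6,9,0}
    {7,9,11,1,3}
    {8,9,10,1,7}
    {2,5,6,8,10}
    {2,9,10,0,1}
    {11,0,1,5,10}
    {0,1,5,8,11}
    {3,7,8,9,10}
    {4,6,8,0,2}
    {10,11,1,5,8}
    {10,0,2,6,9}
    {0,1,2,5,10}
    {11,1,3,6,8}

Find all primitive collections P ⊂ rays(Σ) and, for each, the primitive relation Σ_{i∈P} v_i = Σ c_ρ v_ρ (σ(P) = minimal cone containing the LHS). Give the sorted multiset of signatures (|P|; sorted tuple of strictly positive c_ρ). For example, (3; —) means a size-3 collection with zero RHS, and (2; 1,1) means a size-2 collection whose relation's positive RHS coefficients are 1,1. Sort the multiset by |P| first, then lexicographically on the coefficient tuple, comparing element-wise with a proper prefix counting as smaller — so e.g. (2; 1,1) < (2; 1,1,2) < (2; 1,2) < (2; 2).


Δ(Σ) — 12 vertices, 22 min non-faces:

  {0,7}:  v_{0} + v_{7} = 0 ; sig = (2; —)
  {0,3}:  v_{0} + v_{3} = v_{6} ; sig = (2; 1)
  {5,9}:  v_{5} + v_{9} = v_{2} ; sig = (2; 1)
  {6,7}:  v_{6} + v_{7} = v_{3} ; sig = (2; 1)
  {2,11}:  v_{2} + v_{11} = v_{0} + v_{10} ; sig = (2; 1,1)
  {5,7}:  v_{5} + v_{7} = v_{8} + v_{10} ; sig = (2; 1,1)
  {2,7}:  v_{2} + v_{7} = v_{8} + v_{9} + v_{10} ; sig = (2; 1,1,1)
  {3,5}:  v_{3} + v_{5} = v_{6} + v_{8} + v_{10} ; sig = (2; 1,1,1)
  {4,11}:  v_{4} + v_{11} = v_{0} + v_{2} + v_{6} ; sig = (2; 1,1,1)
  {2,3}:  v_{2} + v_{3} = v_{6} + v_{8} + v_{9} + v_{10} ; sig = (2; 1,1,1,1)
  {4,7}:  v_{4} + v_{7} = v_{2} + v_{6} + v_{8} + v_{9} ; sig = (2; 1,1,1,1)
  {3,4}:  v_{3} + v_{4} = v_{2} + 2·v_{6} + v_{8} + v_{9} ; sig = (2; 1,1,1,2)
  {4,5}:  v_{4} + v_{5} = v_{0} + 2·v_{2} + v_{6} + v_{8} ; sig = (2; 1,1,1,2)
  {4,10}:  v_{4} + v_{10} = 2·v_{2} + v_{6} ; sig = (2; 1,2)
  {1,4}:  v_{1} + v_{4} = 2·v_{0} + 2·v_{8} + 2·v_{9} ; sig = (2; 2,2,2)
  {1,6,10}:  v_{1} + v_{6} + v_{10} = 0 ; sig = (3; —)
  {8,9,11}:  v_{8} + v_{9} + v_{11} = 0 ; sig = (3; —)
  {0,8,10}:  v_{0} + v_{8} + v_{10} = v_{5} ; sig = (3; 1)
  {1,3,10}:  v_{1} + v_{3} + v_{10} = v_{7} ; sig = (3; 1)
  {1,5,6}:  v_{1} + v_{5} + v_{6} = v_{0} + v_{8} ; sig = (3; 1,1)
  {1,2,6}:  v_{1} + v_{2} + v_{6} = v_{0} + v_{8} + v_{9} ; sig = (3; 1,1,1)
  {0,2,6,8,9}:  v_{0} + v_{2} + v_{6} + v_{8} + v_{9} = v_{4} ; sig = (5; 1)

Hence PRS(X_Σ) =
{ (2; —),  (2; 1) ×3,  (2; 1,1) ×2,  (2; 1,1,1) ×3,  (2; 1,1,1,1) ×2,  (2; 1,1,1,2) ×2,  (2; 1,2),  (2; 2,2,2),  (3; —) ×2,  (3; 1) ×2,  (3; 1,1),  (3; 1,1,1),  (5; 1) }


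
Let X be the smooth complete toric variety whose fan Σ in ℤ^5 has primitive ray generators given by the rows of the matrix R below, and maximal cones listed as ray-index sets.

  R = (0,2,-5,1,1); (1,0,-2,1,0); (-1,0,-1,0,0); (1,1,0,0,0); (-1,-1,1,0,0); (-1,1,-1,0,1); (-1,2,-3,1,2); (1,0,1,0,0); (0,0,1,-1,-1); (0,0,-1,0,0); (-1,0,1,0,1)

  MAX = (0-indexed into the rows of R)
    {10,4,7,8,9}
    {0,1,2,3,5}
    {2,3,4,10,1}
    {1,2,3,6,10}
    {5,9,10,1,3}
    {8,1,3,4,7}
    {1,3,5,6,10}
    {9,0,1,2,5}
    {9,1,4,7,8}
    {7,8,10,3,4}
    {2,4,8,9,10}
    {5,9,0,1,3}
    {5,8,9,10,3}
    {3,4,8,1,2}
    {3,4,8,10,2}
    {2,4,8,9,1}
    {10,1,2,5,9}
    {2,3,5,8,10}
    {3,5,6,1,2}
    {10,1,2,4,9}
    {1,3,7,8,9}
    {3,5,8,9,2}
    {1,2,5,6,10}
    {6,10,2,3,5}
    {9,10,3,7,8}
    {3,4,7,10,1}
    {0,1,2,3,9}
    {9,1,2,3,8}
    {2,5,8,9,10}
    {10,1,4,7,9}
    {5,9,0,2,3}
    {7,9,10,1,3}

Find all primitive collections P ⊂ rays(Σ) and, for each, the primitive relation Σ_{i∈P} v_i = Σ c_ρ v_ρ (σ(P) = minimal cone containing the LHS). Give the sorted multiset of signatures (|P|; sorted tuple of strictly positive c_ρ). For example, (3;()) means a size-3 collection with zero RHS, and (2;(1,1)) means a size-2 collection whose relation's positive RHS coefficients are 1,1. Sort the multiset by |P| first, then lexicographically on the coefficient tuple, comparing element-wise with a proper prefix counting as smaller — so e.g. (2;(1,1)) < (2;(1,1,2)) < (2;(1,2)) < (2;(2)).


Σ has 18 primitive collections:

  • {2,7}:  v_{2} + v_{7} = 0  ⟹  sig = (2;())
  • {4,5}:  v_{4} + v_{5} = v_{2} + v_{10}  ⟹  sig = (2;(1,1))
  • {0,4}:  v_{0} + v_{4} = v_{1} + v_{2} + v_{5}  ⟹  sig = (2;(1,1,1))
  • {5,7}:  v_{5} + v_{7} = v_{3} + v_{9} + v_{10}  ⟹  sig = (2;(1,1,1))
  • {6,8}:  v_{6} + v_{8} = v_{2} + v_{3} + v_{5}  ⟹  sig = (2;(1,1,1))
  • {0,7}:  v_{0} + v_{7} = v_{1} + v_{3} + v_{5} + v_{9}  ⟹  sig = (2;(1,1,1,1))
  • {6,7}:  v_{6} + v_{7} = v_{1} + v_{3} + v_{5} + v_{10}  ⟹  sig = (2;(1,1,1,1))
  • {4,6}:  v_{4} + v_{6} = v_{1} + 2·v_{2} + v_{3} + 2·v_{10}  ⟹  sig = (2;(1,1,2,2))
  • {0,6}:  v_{0} + v_{6} = 2·v_{1} + v_{2} + v_{3} + 3·v_{5}  ⟹  sig = (2;(1,1,2,3))
  • {0,10}:  v_{0} + v_{10} = v_{1} + 2·v_{5}  ⟹  sig = (2;(1,2))
  • {6,9}:  v_{6} + v_{9} = v_{1} + 2·v_{5}  ⟹  sig = (2;(1,2))
  • {0,8}:  v_{0} + v_{8} = 2·v_{2} + 2·v_{3} + 2·v_{9}  ⟹  sig = (2;(2,2,2))
  • {1,8,10}:  v_{1} + v_{8} + v_{10} = 0  ⟹  sig = (3;())
  • {3,4,9}:  v_{3} + v_{4} + v_{9} = 0  ⟹  sig = (3;())
  • {1,5,8}:  v_{1} + v_{5} + v_{8} = v_{2} + v_{3} + v_{9}  ⟹  sig = (3;(1,1,1))
  • {2,3,9,10}:  v_{2} + v_{3} + v_{9} + v_{10} = v_{5}  ⟹  sig = (4;(1))
  • {1,2,3,5,9}:  v_{1} + v_{2} + v_{3} + v_{5} + v_{9} = v_{0}  ⟹  sig = (5;(1))
  • {1,2,3,5,10}:  v_{1} + v_{2} + v_{3} + v_{5} + v_{10} = v_{6}  ⟹  sig = (5;(1))

Sorted signature multiset PRS(X):
    |P|=2: 12 collections, coeffs (), (1,1), (1,1,1), (1,1,1), (1,1,1), (1,1,1,1), (1,1,1,1), (1,1,2,2), (1,1,2,3), (1,2), (1,2), (2,2,2)
    |P|=3: 3 collections, coeffs (), (), (1,1,1)
    |P|=4: 1 collection, coeffs (1)
    |P|=5: 2 collections, coeffs (1), (1)


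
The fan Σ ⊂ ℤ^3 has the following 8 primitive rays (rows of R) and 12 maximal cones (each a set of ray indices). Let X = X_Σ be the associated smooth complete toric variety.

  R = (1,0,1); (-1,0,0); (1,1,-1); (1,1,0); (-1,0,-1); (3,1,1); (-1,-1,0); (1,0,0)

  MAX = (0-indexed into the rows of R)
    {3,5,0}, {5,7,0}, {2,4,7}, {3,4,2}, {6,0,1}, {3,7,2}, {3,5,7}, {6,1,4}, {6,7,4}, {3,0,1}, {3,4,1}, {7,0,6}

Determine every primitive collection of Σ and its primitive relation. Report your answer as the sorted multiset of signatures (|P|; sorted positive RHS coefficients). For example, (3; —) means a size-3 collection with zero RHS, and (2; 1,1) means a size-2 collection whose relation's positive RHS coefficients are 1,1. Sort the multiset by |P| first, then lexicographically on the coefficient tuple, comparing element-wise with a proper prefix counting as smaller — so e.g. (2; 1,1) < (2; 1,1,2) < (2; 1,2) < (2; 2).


Minimal non-faces — 12 found among 8 rays, 12 max cones:

  • {0,4}:  v_{0} + v_{4} = 0  ⇒ sig = (2; —)
  • {1,7}:  v_{1} + v_{7} = 0  ⇒ sig = (2; —)
  • {3,6}:  v_{3} + v_{6} = 0  ⇒ sig = (2; —)
  • {0,2}:  v_{0} + v_{2} = v_{3} + v_{7}  ⇒ sig = (2; 1,1)
  • {1,2}:  v_{1} + v_{2} = v_{3} + v_{4}  ⇒ sig = (2; 1,1)
  • {1,5}:  v_{1} + v_{5} = v_{0} + v_{3}  ⇒ sig = (2; 1,1)
  • {2,6}:  v_{2} + v_{6} = v_{4} + v_{7}  ⇒ sig = (2; 1,1)
  • {4,5}:  v_{4} + v_{5} = v_{3} + v_{7}  ⇒ sig = (2; 1,1)
  • {5,6}:  v_{5} + v_{6} = v_{0} + v_{7}  ⇒ sig = (2; 1,1)
  • {2,5}:  v_{2} + v_{5} = 2·v_{3} + 2·v_{7}  ⇒ sig = (2; 2,2)
  • {0,3,7}:  v_{0} + v_{3} + v_{7} = v_{5}  ⇒ sig = (3; 1)
  • {3,4,7}:  v_{3} + v_{4} + v_{7} = v_{2}  ⇒ sig = (3; 1)

Signatures (|P|; sorted positive RHS coefficients), sorted:
[(2; —), (2; —), (2; —), (2; 1,1), (2; 1,1), (2; 1,1), (2; 1,1), (2; 1,1), (2; 1,1), (2; 2,2), (3; 1), (3; 1)]


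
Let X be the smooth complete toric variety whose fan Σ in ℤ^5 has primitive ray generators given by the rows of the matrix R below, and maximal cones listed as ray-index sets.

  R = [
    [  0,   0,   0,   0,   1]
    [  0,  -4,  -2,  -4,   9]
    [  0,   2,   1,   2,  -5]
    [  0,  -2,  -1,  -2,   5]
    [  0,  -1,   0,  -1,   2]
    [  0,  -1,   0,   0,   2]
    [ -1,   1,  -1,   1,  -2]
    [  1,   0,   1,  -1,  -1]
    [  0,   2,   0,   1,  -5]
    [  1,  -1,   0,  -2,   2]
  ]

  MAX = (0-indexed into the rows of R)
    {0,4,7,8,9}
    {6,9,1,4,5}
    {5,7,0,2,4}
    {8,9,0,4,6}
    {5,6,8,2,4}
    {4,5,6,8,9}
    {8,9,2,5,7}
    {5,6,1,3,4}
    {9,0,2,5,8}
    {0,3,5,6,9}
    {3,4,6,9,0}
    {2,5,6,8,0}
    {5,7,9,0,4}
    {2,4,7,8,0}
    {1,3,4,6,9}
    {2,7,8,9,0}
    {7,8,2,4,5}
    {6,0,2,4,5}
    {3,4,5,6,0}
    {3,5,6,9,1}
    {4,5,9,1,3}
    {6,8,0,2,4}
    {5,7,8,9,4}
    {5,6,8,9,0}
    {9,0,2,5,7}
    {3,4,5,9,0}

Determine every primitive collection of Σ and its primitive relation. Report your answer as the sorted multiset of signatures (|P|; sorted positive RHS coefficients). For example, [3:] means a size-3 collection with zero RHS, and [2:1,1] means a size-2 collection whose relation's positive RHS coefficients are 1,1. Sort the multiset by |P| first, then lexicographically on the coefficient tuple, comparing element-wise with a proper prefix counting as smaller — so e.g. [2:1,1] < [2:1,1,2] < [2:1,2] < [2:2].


Primitive collections (14):

  P = {2,3}:  v_{2} + v_{3} = 0  ⟹  sig = [2:]
  P = {3,7}:  v_{3} + v_{7} = v_{4} + v_{9}  ⟹  sig = [2:1,1]
  P = {3,8}:  v_{3} + v_{8} = v_{6} + v_{9}  ⟹  sig = [2:1,1]
  P = {6,7}:  v_{6} + v_{7} = v_{4} + v_{8}  ⟹  sig = [2:1,1]
  P = {1,2}:  v_{1} + v_{2} = v_{4} + v_{5} + v_{6} + v_{9}  ⟹  sig = [2:1,1,1,1]
  P = {1,7}:  v_{1} + v_{7} = 2·v_{4} + v_{5} + v_{6} + 2·v_{9}  ⟹  sig = [2:1,1,2,2]
  P = {1,8}:  v_{1} + v_{8} = v_{4} + v_{5} + 2·v_{6} + 2·v_{9}  ⟹  sig = [2:1,1,2,2]
  P = {0,1}:  v_{0} + v_{1} = 2·v_{3}  ⟹  sig = [2:2]
  P = {2,4,9}:  v_{2} + v_{4} + v_{9} = v_{7}  ⟹  sig = [3:1]
  P = {2,6,9}:  v_{2} + v_{6} + v_{9} = v_{8}  ⟹  sig = [3:1]
  P = {0,4,5,8}:  v_{0} + v_{4} + v_{5} + v_{8} = 0  ⟹  sig = [4:]
  P = {0,5,7,8}:  v_{0} + v_{5} + v_{7} + v_{8} = v_{2} + v_{9}  ⟹  sig = [4:1,1]
  P = {0,4,5,6,9}:  v_{0} + v_{4} + v_{5} + v_{6} + v_{9} = v_{3}  ⟹  sig = [5:1]
  P = {3,4,5,6,9}:  v_{3} + v_{4} + v_{5} + v_{6} + v_{9} = v_{1}  ⟹  sig = [5:1]

Sorted signature multiset PRS(X):
{ [2:],  [2:1,1] ×3,  [2:1,1,1,1],  [2:1,1,2,2] ×2,  [2:2],  [3:1] ×2,  [4:],  [4:1,1],  [5:1] ×2 }


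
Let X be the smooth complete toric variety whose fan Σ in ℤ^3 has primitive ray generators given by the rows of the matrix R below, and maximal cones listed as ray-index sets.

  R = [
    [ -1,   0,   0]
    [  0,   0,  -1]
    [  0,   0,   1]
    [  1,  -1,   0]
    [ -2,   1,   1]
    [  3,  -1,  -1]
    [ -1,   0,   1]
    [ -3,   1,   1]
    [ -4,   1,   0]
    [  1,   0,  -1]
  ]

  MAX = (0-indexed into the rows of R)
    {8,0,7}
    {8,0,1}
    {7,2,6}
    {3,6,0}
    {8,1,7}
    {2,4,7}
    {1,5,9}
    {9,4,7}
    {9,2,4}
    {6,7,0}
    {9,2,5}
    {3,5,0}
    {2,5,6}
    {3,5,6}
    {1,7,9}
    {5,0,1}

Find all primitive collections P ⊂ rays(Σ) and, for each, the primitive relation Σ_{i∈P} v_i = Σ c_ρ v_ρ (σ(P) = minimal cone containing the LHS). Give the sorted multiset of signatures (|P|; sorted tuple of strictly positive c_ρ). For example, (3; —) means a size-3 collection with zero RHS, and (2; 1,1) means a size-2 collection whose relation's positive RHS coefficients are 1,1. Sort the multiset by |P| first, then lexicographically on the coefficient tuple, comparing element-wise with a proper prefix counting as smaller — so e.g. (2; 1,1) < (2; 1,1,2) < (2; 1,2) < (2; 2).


The 24 primitive collections of Σ (r=10, n=3):

  P = {1,2}:  v_{1} + v_{2} = 0  ⟹  sig = (2; —)
  P = {5,7}:  v_{5} + v_{7} = 0  ⟹  sig = (2; —)
  P = {6,9}:  v_{6} + v_{9} = 0  ⟹  sig = (2; —)
  P = {0,2}:  v_{0} + v_{2} = v_{6}  ⟹  sig = (2; 1)
  P = {0,4}:  v_{0} + v_{4} = v_{7}  ⟹  sig = (2; 1)
  P = {0,9}:  v_{0} + v_{9} = v_{1}  ⟹  sig = (2; 1)
  P = {1,6}:  v_{1} + v_{6} = v_{0}  ⟹  sig = (2; 1)
  P = {3,4}:  v_{3} + v_{4} = v_{6}  ⟹  sig = (2; 1)
  P = {1,4}:  v_{1} + v_{4} = v_{7} + v_{9}  ⟹  sig = (2; 1,1)
  P = {2,8}:  v_{2} + v_{8} = v_{0} + v_{7}  ⟹  sig = (2; 1,1)
  P = {3,7}:  v_{3} + v_{7} = v_{0} + v_{6}  ⟹  sig = (2; 1,1)
  P = {3,9}:  v_{3} + v_{9} = v_{0} + v_{5}  ⟹  sig = (2; 1,1)
  P = {4,5}:  v_{4} + v_{5} = v_{2} + v_{9}  ⟹  sig = (2; 1,1)
  P = {4,6}:  v_{4} + v_{6} = v_{2} + v_{7}  ⟹  sig = (2; 1,1)
  P = {5,8}:  v_{5} + v_{8} = v_{0} + v_{1}  ⟹  sig = (2; 1,1)
  P = {1,3}:  v_{1} + v_{3} = 2·v_{0} + v_{5}  ⟹  sig = (2; 1,2)
  P = {2,3}:  v_{2} + v_{3} = v_{5} + 2·v_{6}  ⟹  sig = (2; 1,2)
  P = {4,8}:  v_{4} + v_{8} = v_{1} + 2·v_{7}  ⟹  sig = (2; 1,2)
  P = {6,8}:  v_{6} + v_{8} = 2·v_{0} + v_{7}  ⟹  sig = (2; 1,2)
  P = {8,9}:  v_{8} + v_{9} = 2·v_{1} + v_{7}  ⟹  sig = (2; 1,2)
  P = {3,8}:  v_{3} + v_{8} = 3·v_{0}  ⟹  sig = (2; 3)
  P = {0,1,7}:  v_{0} + v_{1} + v_{7} = v_{8}  ⟹  sig = (3; 1)
  P = {0,5,6}:  v_{0} + v_{5} + v_{6} = v_{3}  ⟹  sig = (3; 1)
  P = {2,7,9}:  v_{2} + v_{7} + v_{9} = v_{4}  ⟹  sig = (3; 1)

Hence PRS(X_Σ) =
[(2; —), (2; —), (2; —), (2; 1), (2; 1), (2; 1), (2; 1), (2; 1), (2; 1,1), (2; 1,1), (2; 1,1), (2; 1,1), (2; 1,1), (2; 1,1), (2; 1,1), (2; 1,2), (2; 1,2), (2; 1,2), (2; 1,2), (2; 1,2), (2; 3), (3; 1), (3; 1), (3; 1)]


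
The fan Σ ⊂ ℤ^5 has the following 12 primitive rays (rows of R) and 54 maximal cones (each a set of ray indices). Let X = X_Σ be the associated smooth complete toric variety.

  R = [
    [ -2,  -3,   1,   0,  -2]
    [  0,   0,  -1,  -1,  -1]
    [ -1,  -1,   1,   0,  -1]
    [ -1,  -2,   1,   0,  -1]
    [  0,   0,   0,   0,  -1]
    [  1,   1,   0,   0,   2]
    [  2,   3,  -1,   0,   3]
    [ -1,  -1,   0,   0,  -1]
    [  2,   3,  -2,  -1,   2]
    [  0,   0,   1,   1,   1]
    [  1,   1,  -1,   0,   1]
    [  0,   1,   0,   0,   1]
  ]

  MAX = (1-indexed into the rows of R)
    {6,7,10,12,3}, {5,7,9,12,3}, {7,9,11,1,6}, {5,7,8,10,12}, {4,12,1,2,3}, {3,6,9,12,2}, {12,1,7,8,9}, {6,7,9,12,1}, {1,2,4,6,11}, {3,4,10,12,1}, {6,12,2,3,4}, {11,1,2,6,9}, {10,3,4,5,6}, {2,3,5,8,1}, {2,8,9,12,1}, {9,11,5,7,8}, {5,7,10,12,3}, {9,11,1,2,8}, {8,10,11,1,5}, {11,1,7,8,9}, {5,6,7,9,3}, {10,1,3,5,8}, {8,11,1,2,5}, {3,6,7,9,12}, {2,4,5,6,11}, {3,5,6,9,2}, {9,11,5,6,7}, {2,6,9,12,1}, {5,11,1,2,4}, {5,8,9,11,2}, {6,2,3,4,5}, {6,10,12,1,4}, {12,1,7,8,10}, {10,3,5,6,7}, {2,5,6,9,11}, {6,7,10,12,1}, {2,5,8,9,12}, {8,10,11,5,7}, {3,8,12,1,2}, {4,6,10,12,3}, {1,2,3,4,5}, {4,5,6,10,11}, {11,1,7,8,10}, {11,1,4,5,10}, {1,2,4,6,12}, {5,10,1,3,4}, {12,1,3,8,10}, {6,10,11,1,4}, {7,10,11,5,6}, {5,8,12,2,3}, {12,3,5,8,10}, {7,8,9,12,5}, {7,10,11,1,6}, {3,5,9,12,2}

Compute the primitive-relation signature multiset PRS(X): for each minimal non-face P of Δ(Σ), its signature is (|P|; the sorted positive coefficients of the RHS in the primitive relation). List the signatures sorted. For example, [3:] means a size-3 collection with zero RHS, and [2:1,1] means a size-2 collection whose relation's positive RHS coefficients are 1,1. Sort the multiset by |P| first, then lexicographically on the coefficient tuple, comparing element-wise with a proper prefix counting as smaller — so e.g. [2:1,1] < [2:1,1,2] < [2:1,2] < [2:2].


Σ has 20 primitive collections:

  {2,10}:  v_{2} + v_{10} = 0 ; sig = [2:]
  {3,11}:  v_{3} + v_{11} = 0 ; sig = [2:]
  {2,7}:  v_{2} + v_{7} = v_{9} ; sig = [2:1]
  {4,7}:  v_{4} + v_{7} = v_{6} ; sig = [2:1]
  {4,8}:  v_{4} + v_{8} = v_{1} ; sig = [2:1]
  {9,10}:  v_{9} + v_{10} = v_{7} ; sig = [2:1]
  {4,9}:  v_{4} + v_{9} = v_{2} + v_{6} ; sig = [2:1,1]
  {6,8}:  v_{6} + v_{8} = v_{1} + v_{7} ; sig = [2:1,1]
  {11,12}:  v_{11} + v_{12} = v_{7} + v_{8} ; sig = [2:1,1]
  {1,5,7}:  v_{1} + v_{5} + v_{7} = 0 ; sig = [3:]
  {1,5,6}:  v_{1} + v_{5} + v_{6} = v_{4} ; sig = [3:1]
  {1,5,9}:  v_{1} + v_{5} + v_{9} = v_{2} ; sig = [3:1]
  {3,7,8}:  v_{3} + v_{7} + v_{8} = v_{12} ; sig = [3:1]
  {4,5,12}:  v_{4} + v_{5} + v_{12} = v_{3} ; sig = [3:1]
  {1,3,7}:  v_{1} + v_{3} + v_{7} = v_{4} + v_{12} ; sig = [3:1,1]
  {1,5,12}:  v_{1} + v_{5} + v_{12} = v_{3} + v_{8} ; sig = [3:1,1]
  {3,8,9}:  v_{3} + v_{8} + v_{9} = v_{2} + v_{12} ; sig = [3:1,1]
  {5,6,12}:  v_{5} + v_{6} + v_{12} = v_{3} + v_{7} ; sig = [3:1,1]
  {1,3,9}:  v_{1} + v_{3} + v_{9} = v_{2} + v_{4} + v_{12} ; sig = [3:1,1,1]
  {1,3,6}:  v_{1} + v_{3} + v_{6} = 2·v_{4} + v_{12} ; sig = [3:1,2]

Signatures (|P|; sorted positive RHS coefficients), sorted:
    |P|=2: 9 collections, coeffs (), (), (1), (1), (1), (1), (1,1), (1,1), (1,1)
    |P|=3: 11 collections, coeffs (), (1), (1), (1), (1), (1,1), (1,1), (1,1), (1,1), (1,1,1), (1,2)


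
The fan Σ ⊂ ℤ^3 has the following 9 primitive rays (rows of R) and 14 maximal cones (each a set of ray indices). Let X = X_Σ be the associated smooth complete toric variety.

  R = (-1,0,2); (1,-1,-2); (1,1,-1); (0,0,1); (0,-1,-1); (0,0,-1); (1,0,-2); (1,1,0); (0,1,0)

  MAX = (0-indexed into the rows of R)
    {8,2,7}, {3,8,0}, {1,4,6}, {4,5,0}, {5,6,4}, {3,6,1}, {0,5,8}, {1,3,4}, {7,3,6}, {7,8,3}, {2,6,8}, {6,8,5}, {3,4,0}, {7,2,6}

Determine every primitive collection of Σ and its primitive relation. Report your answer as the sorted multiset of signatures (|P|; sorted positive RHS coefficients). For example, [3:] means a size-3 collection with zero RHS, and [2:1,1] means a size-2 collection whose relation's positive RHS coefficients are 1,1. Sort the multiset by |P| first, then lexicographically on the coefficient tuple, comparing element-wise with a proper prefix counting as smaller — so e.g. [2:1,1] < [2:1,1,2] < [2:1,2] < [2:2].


Σ has 18 primitive collections:

  {0,6}:  v_{0} + v_{6} = 0  →  sig = [2:]
  {3,5}:  v_{3} + v_{5} = 0  →  sig = [2:]
  {1,8}:  v_{1} + v_{8} = v_{6}  →  sig = [2:1]
  {2,3}:  v_{2} + v_{3} = v_{7}  →  sig = [2:1]
  {2,4}:  v_{2} + v_{4} = v_{6}  →  sig = [2:1]
  {4,8}:  v_{4} + v_{8} = v_{5}  →  sig = [2:1]
  {5,7}:  v_{5} + v_{7} = v_{2}  →  sig = [2:1]
  {0,1}:  v_{0} + v_{1} = v_{3} + v_{4}  →  sig = [2:1,1]
  {0,2}:  v_{0} + v_{2} = v_{3} + v_{8}  →  sig = [2:1,1]
  {1,5}:  v_{1} + v_{5} = v_{4} + v_{6}  →  sig = [2:1,1]
  {2,5}:  v_{2} + v_{5} = v_{6} + v_{8}  →  sig = [2:1,1]
  {4,7}:  v_{4} + v_{7} = v_{3} + v_{6}  →  sig = [2:1,1]
  {0,7}:  v_{0} + v_{7} = 2·v_{3} + v_{8}  →  sig = [2:1,2]
  {1,2}:  v_{1} + v_{2} = v_{3} + 2·v_{6}  →  sig = [2:1,2]
  {1,7}:  v_{1} + v_{7} = 2·v_{3} + 2·v_{6}  →  sig = [2:2,2]
  {3,4,6}:  v_{3} + v_{4} + v_{6} = v_{1}  →  sig = [3:1]
  {3,6,8}:  v_{3} + v_{6} + v_{8} = v_{2}  →  sig = [3:1]
  {6,7,8}:  v_{6} + v_{7} + v_{8} = 2·v_{2}  →  sig = [3:2]

so the primitive-relation signature multiset is
    |P|=2: 15 collections, coeffs (), (), (1), (1), (1), (1), (1), (1,1), (1,1), (1,1), (1,1), (1,1), (1,2), (1,2), (2,2)
    |P|=3: 3 collections, coeffs (1), (1), (2)


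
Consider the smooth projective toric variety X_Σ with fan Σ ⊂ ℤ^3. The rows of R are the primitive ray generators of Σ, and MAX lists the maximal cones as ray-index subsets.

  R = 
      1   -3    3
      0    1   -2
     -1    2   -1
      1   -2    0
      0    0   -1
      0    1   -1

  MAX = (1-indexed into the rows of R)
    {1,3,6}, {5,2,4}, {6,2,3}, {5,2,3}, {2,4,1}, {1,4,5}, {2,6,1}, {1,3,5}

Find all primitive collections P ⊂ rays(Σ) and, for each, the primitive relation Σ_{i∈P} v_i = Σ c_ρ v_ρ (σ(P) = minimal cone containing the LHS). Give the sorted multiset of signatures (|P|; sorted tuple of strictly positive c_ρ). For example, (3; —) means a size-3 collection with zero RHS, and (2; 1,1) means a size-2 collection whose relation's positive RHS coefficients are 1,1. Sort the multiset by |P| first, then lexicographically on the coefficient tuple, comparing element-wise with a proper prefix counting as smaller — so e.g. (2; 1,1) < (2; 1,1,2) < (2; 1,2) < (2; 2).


5 collections generate NE(X_Σ); each relation:

  {3,4}:  v_{3} + v_{4} = v_{5}  ⟹  sig = (2; 1)
  {5,6}:  v_{5} + v_{6} = v_{2}  ⟹  sig = (2; 1)
  {4,6}:  v_{4} + v_{6} = v_{1} + 2·v_{2}  ⟹  sig = (2; 1,2)
  {1,2,3}:  v_{1} + v_{2} + v_{3} = 0  ⟹  sig = (3; —)
  {1,2,5}:  v_{1} + v_{2} + v_{5} = v_{4}  ⟹  sig = (3; 1)

Hence PRS(X_Σ) =
    |P|=2: 3 collections, coeffs (1), (1), (1,2)
    |P|=3: 2 collections, coeffs (), (1)


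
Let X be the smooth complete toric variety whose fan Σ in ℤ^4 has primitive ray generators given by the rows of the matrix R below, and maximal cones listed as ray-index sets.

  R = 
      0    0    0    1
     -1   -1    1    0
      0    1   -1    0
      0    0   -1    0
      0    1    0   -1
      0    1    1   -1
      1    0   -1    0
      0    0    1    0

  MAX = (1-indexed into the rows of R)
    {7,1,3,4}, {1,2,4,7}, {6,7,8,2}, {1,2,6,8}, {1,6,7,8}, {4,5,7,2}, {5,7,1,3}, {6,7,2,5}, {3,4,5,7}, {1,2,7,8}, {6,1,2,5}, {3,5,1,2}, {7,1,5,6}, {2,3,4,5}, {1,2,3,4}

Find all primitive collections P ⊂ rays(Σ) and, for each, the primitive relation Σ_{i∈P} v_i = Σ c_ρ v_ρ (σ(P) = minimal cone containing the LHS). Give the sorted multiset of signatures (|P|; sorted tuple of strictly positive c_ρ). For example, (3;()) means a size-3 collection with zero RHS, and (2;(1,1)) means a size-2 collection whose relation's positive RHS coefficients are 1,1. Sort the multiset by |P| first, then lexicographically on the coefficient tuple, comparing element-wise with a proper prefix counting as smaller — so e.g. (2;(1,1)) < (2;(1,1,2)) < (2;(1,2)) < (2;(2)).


|primitive collections| = 9. Relations:

  P={4,8}:  v_{4} + v_{8} = 0  so sig = (2;())
  P={4,6}:  v_{4} + v_{6} = v_{5}  so sig = (2;(1))
  P={5,8}:  v_{5} + v_{8} = v_{6}  so sig = (2;(1))
  P={3,8}:  v_{3} + v_{8} = v_{1} + v_{5}  so sig = (2;(1,1))
  P={3,6}:  v_{3} + v_{6} = v_{1} + 2·v_{5}  so sig = (2;(1,2))
  P={1,4,5}:  v_{1} + v_{4} + v_{5} = v_{3}  so sig = (3;(1))
  P={2,3,7}:  v_{2} + v_{3} + v_{7} = v_{4}  so sig = (3;(1))
  P={1,2,5,7}:  v_{1} + v_{2} + v_{5} + v_{7} = 0  so sig = (4;())
  P={1,2,6,7}:  v_{1} + v_{2} + v_{6} + v_{7} = v_{8}  so sig = (4;(1))

Sorted signature multiset PRS(X):
[(2;()), (2;(1)), (2;(1)), (2;(1,1)), (2;(1,2)), (3;(1)), (3;(1)), (4;()), (4;(1))]


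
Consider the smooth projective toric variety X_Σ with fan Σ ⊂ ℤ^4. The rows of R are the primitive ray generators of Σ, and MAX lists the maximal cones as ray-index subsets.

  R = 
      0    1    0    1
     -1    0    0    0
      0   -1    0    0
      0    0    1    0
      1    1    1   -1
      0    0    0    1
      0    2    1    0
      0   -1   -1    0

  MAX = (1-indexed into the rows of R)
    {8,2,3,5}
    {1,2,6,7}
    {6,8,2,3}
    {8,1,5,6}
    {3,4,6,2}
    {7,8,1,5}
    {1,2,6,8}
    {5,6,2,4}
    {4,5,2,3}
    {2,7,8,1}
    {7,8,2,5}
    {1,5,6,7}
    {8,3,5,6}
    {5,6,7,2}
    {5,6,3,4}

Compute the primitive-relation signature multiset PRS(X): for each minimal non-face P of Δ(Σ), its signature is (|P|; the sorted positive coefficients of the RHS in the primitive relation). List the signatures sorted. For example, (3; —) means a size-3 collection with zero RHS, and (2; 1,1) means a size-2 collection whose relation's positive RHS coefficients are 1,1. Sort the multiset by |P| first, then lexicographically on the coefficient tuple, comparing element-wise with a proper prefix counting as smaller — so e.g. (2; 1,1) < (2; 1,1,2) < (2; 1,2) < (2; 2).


9 minimal non-faces of Δ(Σ) (on 8 rays):

  P={1,3}:  v_{1} + v_{3} = v_{6}  ⇒ sig = (2; 1)
  P={4,8}:  v_{4} + v_{8} = v_{3}  ⇒ sig = (2; 1)
  P={3,7}:  v_{3} + v_{7} = v_{2} + v_{5} + v_{6}  ⇒ sig = (2; 1,1,1)
  P={1,4}:  v_{1} + v_{4} = v_{2} + v_{5} + 2·v_{6}  ⇒ sig = (2; 1,1,2)
  P={4,7}:  v_{4} + v_{7} = 2·v_{2} + 2·v_{5} + 2·v_{6}  ⇒ sig = (2; 2,2,2)
  P={1,2,5}:  v_{1} + v_{2} + v_{5} = v_{7}  ⇒ sig = (3; 1)
  P={6,7,8}:  v_{6} + v_{7} + v_{8} = v_{1}  ⇒ sig = (3; 1)
  P={2,5,6,8}:  v_{2} + v_{5} + v_{6} + v_{8} = 0  ⇒ sig = (4; —)
  P={2,3,5,6}:  v_{2} + v_{3} + v_{5} + v_{6} = v_{4}  ⇒ sig = (4; 1)

Sorted signature multiset PRS(X):
{ (2; 1) ×2,  (2; 1,1,1),  (2; 1,1,2),  (2; 2,2,2),  (3; 1) ×2,  (4; —),  (4; 1) }


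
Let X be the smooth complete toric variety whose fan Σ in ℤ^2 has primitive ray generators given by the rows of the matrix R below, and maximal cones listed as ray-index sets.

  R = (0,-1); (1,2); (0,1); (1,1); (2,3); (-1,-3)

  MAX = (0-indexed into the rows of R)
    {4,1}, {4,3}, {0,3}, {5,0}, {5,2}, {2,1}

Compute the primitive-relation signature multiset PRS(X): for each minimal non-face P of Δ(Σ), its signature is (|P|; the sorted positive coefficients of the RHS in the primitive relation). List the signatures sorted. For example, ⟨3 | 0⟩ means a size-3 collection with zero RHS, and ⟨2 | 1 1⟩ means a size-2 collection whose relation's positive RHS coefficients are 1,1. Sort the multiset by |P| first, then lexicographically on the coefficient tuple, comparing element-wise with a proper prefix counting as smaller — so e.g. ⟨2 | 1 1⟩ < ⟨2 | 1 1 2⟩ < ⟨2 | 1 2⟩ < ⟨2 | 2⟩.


|primitive collections| = 9. Relations:

  P = {0,2}:  v_{0} + v_{2} = 0  ⟹  sig = ⟨2 | 0⟩
  P = {0,1}:  v_{0} + v_{1} = v_{3}  ⟹  sig = ⟨2 | 1⟩
  P = {1,3}:  v_{1} + v_{3} = v_{4}  ⟹  sig = ⟨2 | 1⟩
  P = {1,5}:  v_{1} + v_{5} = v_{0}  ⟹  sig = ⟨2 | 1⟩
  P = {2,3}:  v_{2} + v_{3} = v_{1}  ⟹  sig = ⟨2 | 1⟩
  P = {4,5}:  v_{4} + v_{5} = v_{0} + v_{3}  ⟹  sig = ⟨2 | 1 1⟩
  P = {0,4}:  v_{0} + v_{4} = 2·v_{3}  ⟹  sig = ⟨2 | 2⟩
  P = {2,4}:  v_{2} + v_{4} = 2·v_{1}  ⟹  sig = ⟨2 | 2⟩
  P = {3,5}:  v_{3} + v_{5} = 2·v_{0}  ⟹  sig = ⟨2 | 2⟩

Signatures (|P|; sorted positive RHS coefficients), sorted:
    |P|=2: 9 collections, coeffs (), (1), (1), (1), (1), (1,1), (2), (2), (2)


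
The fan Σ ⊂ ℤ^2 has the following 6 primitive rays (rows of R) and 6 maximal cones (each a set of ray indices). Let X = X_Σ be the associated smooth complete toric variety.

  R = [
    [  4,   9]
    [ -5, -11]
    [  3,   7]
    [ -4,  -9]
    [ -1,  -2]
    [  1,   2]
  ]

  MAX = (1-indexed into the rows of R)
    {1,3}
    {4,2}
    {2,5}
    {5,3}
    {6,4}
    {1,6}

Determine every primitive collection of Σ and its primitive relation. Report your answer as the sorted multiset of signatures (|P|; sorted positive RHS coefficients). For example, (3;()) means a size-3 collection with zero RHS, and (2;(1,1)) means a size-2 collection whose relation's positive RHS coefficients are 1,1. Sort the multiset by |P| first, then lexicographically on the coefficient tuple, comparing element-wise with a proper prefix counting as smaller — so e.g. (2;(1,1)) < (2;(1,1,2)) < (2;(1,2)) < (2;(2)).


9 minimal non-faces of Δ(Σ) (on 6 rays):

  P = {1,4}:  v_{1} + v_{4} = 0 — sig = (2;())
  P = {5,6}:  v_{5} + v_{6} = 0 — sig = (2;())
  P = {1,2}:  v_{1} + v_{2} = v_{5} — sig = (2;(1))
  P = {1,5}:  v_{1} + v_{5} = v_{3} — sig = (2;(1))
  P = {2,6}:  v_{2} + v_{6} = v_{4} — sig = (2;(1))
  P = {3,4}:  v_{3} + v_{4} = v_{5} — sig = (2;(1))
  P = {3,6}:  v_{3} + v_{6} = v_{1} — sig = (2;(1))
  P = {4,5}:  v_{4} + v_{5} = v_{2} — sig = (2;(1))
  P = {2,3}:  v_{2} + v_{3} = 2·v_{5} — sig = (2;(2))

Sorted signature multiset PRS(X):
[(2;()), (2;()), (2;(1)), (2;(1)), (2;(1)), (2;(1)), (2;(1)), (2;(1)), (2;(2))]


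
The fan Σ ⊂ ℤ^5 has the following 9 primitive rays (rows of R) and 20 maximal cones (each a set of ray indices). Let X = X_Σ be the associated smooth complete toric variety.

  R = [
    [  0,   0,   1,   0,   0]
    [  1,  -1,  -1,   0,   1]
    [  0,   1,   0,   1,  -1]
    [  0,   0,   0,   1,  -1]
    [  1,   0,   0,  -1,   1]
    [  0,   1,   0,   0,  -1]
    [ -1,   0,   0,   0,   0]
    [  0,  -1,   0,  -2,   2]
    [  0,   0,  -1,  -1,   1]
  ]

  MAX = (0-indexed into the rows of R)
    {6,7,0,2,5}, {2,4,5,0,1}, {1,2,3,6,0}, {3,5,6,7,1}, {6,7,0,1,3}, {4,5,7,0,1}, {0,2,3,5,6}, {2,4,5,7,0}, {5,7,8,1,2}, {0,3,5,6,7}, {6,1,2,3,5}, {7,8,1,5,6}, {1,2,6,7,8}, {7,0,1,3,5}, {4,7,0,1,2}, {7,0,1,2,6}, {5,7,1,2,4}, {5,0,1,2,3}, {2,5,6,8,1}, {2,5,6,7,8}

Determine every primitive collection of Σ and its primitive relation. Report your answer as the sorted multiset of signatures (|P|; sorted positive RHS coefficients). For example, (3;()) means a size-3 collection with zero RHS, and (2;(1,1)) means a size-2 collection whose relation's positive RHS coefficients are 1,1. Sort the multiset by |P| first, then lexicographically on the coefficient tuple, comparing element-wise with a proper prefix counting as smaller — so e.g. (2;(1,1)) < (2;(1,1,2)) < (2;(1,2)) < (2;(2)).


Δ(Σ) — 9 vertices, 9 min non-faces:

  P={0,8}:  v_{0} + v_{8} = v_{2} + v_{7} ; sig = (2;(1,1))
  P={4,6}:  v_{4} + v_{6} = v_{2} + v_{7} ; sig = (2;(1,1))
  P={3,4}:  v_{3} + v_{4} = v_{0} + v_{1} + v_{5} ; sig = (2;(1,1,1))
  P={3,8}:  v_{3} + v_{8} = v_{1} + v_{5} + v_{6} ; sig = (2;(1,1,1))
  P={4,8}:  v_{4} + v_{8} = v_{1} + 2·v_{2} + v_{5} + 2·v_{7} ; sig = (2;(1,1,2,2))
  P={2,3,7}:  v_{2} + v_{3} + v_{7} = 0 ; sig = (3;())
  P={0,1,5,6}:  v_{0} + v_{1} + v_{5} + v_{6} = 0 ; sig = (4;())
  P={0,1,2,5,7}:  v_{0} + v_{1} + v_{2} + v_{5} + v_{7} = v_{4} ; sig = (5;(1))
  P={1,2,5,6,7}:  v_{1} + v_{2} + v_{5} + v_{6} + v_{7} = v_{8} ; sig = (5;(1))

Signatures (|P|; sorted positive RHS coefficients), sorted:
    |P|=2: 5 collections, coeffs (1,1), (1,1), (1,1,1), (1,1,1), (1,1,2,2)
    |P|=3: 1 collection, coeffs ()
    |P|=4: 1 collection, coeffs ()
    |P|=5: 2 collections, coeffs (1), (1)


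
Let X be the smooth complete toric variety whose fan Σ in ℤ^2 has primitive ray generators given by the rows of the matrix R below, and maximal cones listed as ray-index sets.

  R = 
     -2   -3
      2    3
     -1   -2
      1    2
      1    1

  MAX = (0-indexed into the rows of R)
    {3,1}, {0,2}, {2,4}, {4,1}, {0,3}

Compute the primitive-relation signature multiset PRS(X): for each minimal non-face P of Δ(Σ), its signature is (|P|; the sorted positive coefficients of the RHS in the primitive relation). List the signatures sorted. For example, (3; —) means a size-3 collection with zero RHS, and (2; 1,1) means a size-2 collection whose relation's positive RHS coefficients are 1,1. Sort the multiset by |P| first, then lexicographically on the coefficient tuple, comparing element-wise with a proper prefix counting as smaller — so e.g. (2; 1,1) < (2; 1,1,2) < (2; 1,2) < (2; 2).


Σ has 5 primitive collections:

  • {0,1}:  v_{0} + v_{1} = 0  →  sig = (2; —)
  • {2,3}:  v_{2} + v_{3} = 0  →  sig = (2; —)
  • {0,4}:  v_{0} + v_{4} = v_{2}  →  sig = (2; 1)
  • {1,2}:  v_{1} + v_{2} = v_{4}  →  sig = (2; 1)
  • {3,4}:  v_{3} + v_{4} = v_{1}  →  sig = (2; 1)

Sorted signature multiset PRS(X):
    |P|=2: 5 collections, coeffs (), (), (1), (1), (1)
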